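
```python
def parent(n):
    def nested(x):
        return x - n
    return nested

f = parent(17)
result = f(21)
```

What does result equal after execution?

Step 1: parent(17) creates a closure capturing n = 17.
Step 2: f(21) computes 21 - 17 = 4.
Step 3: result = 4

The answer is 4.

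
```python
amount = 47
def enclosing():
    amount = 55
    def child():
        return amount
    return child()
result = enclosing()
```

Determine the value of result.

Step 1: amount = 47 globally, but enclosing() defines amount = 55 locally.
Step 2: child() looks up amount. Not in local scope, so checks enclosing scope (enclosing) and finds amount = 55.
Step 3: result = 55

The answer is 55.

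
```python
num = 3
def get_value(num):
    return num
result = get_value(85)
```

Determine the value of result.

Step 1: Global num = 3.
Step 2: get_value(85) takes parameter num = 85, which shadows the global.
Step 3: result = 85

The answer is 85.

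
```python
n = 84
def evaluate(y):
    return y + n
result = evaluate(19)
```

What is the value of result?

Step 1: n = 84 is defined globally.
Step 2: evaluate(19) uses parameter y = 19 and looks up n from global scope = 84.
Step 3: result = 19 + 84 = 103

The answer is 103.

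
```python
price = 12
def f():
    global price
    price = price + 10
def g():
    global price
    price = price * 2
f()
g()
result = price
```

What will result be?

Step 1: price = 12.
Step 2: f() adds 10: price = 12 + 10 = 22.
Step 3: g() doubles: price = 22 * 2 = 44.
Step 4: result = 44

The answer is 44.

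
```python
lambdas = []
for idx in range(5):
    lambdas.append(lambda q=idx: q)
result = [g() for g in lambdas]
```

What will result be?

Step 1: Default arg q=idx captures idx at each iteration.
Step 2: Each lambda has its own default: 0, 1, ..., 4.
Step 3: result = [0, 1, 2, 3, 4]

The answer is [0, 1, 2, 3, 4].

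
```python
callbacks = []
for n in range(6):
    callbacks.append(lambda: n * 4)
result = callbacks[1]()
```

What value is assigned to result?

Step 1: All lambdas reference the same variable n (late binding).
Step 2: After the loop, n = 5. Every lambda returns n * 4.
Step 3: callbacks[1]() = 5 * 4 = 20

The answer is 20.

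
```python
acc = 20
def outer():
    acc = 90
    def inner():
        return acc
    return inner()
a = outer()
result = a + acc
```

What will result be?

Step 1: outer() has local acc = 90. inner() reads from enclosing.
Step 2: outer() returns 90. Global acc = 20 unchanged.
Step 3: result = 90 + 20 = 110

The answer is 110.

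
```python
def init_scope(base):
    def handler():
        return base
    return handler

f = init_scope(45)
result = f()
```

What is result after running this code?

Step 1: init_scope(45) creates closure capturing base = 45.
Step 2: f() returns the captured base = 45.
Step 3: result = 45

The answer is 45.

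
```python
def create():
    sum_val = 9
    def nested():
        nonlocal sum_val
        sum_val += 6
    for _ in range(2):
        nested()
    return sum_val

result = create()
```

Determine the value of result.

Step 1: sum_val = 9.
Step 2: nested() is called 2 times in a loop, each adding 6 via nonlocal.
Step 3: sum_val = 9 + 6 * 2 = 21

The answer is 21.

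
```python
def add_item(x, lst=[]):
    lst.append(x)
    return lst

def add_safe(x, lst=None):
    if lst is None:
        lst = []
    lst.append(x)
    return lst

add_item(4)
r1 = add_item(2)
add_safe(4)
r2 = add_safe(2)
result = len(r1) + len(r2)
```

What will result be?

Step 1: add_item shares mutable default: after 2 calls, lst = [4, 2], len = 2.
Step 2: add_safe creates fresh list each time: r2 = [2], len = 1.
Step 3: result = 2 + 1 = 3

The answer is 3.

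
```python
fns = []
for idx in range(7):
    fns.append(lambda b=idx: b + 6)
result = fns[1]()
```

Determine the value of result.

Step 1: Default argument b=idx captures idx's value at definition time.
Step 2: fns[1] was defined when idx = 1, so b defaults to 1.
Step 3: result = 1 + 6 = 7 (default arg fixes the late binding issue)

The answer is 7.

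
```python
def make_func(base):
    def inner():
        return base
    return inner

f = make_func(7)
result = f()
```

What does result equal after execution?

Step 1: make_func(7) creates closure capturing base = 7.
Step 2: f() returns the captured base = 7.
Step 3: result = 7

The answer is 7.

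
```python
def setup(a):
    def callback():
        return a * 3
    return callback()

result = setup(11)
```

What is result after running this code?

Step 1: setup(11) binds parameter a = 11.
Step 2: callback() accesses a = 11 from enclosing scope.
Step 3: result = 11 * 3 = 33

The answer is 33.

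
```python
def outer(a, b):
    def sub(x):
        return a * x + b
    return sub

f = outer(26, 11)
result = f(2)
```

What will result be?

Step 1: outer(26, 11) captures a = 26, b = 11.
Step 2: f(2) computes 26 * 2 + 11 = 63.
Step 3: result = 63

The answer is 63.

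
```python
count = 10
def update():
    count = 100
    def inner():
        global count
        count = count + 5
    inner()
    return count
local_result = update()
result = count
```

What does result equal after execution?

Step 1: Global count = 10. update() creates local count = 100.
Step 2: inner() declares global count and adds 5: global count = 10 + 5 = 15.
Step 3: update() returns its local count = 100 (unaffected by inner).
Step 4: result = global count = 15

The answer is 15.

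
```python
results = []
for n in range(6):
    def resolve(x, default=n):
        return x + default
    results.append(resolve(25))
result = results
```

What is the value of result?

Step 1: Default argument default=n is evaluated at function definition time.
Step 2: Each iteration creates resolve with default = current n value.
Step 3: resolve(25) returns 25 + default. results = [25, 26, 27, 28, 29, 30]

The answer is [25, 26, 27, 28, 29, 30].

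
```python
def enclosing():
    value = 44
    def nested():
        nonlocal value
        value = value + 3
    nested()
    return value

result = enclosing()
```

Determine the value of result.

Step 1: enclosing() sets value = 44.
Step 2: nested() uses nonlocal to modify value in enclosing's scope: value = 44 + 3 = 47.
Step 3: enclosing() returns the modified value = 47

The answer is 47.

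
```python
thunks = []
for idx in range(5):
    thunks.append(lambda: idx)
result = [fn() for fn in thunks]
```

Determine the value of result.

Step 1: All 5 lambdas share the same variable idx.
Step 2: After the loop, idx = 4.
Step 3: Each call returns 4. result = [4, 4, 4, 4, 4]

The answer is [4, 4, 4, 4, 4].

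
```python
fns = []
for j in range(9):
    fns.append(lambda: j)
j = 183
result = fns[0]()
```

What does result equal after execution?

Step 1: Lambdas capture the variable j by reference, not by value.
Step 2: After the loop, j is reassigned to 183.
Step 3: fns[0]() looks up the current j = 183. result = 183

The answer is 183.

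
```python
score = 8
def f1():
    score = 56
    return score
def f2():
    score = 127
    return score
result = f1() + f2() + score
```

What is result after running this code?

Step 1: Each function shadows global score with its own local.
Step 2: f1() returns 56, f2() returns 127.
Step 3: Global score = 8 is unchanged. result = 56 + 127 + 8 = 191

The answer is 191.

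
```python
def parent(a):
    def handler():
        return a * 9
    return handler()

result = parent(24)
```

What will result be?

Step 1: parent(24) binds parameter a = 24.
Step 2: handler() accesses a = 24 from enclosing scope.
Step 3: result = 24 * 9 = 216

The answer is 216.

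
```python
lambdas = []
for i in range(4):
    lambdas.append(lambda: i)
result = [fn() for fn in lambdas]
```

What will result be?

Step 1: All 4 lambdas share the same variable i.
Step 2: After the loop, i = 3.
Step 3: Each call returns 3. result = [3, 3, 3, 3]

The answer is [3, 3, 3, 3].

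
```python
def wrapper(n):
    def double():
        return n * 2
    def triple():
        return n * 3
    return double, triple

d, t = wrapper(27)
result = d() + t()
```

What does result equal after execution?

Step 1: Both closures capture the same n = 27.
Step 2: d() = 27 * 2 = 54, t() = 27 * 3 = 81.
Step 3: result = 54 + 81 = 135

The answer is 135.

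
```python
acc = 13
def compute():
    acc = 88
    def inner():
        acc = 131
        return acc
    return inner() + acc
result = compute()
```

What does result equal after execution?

Step 1: compute() has local acc = 88. inner() has local acc = 131.
Step 2: inner() returns its local acc = 131.
Step 3: compute() returns 131 + its own acc (88) = 219

The answer is 219.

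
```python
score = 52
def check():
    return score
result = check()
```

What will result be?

Step 1: score = 52 is defined in the global scope.
Step 2: check() looks up score. No local score exists, so Python checks the global scope via LEGB rule and finds score = 52.
Step 3: result = 52

The answer is 52.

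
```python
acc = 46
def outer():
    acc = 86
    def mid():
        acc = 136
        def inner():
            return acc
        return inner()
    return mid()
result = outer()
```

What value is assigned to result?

Step 1: Three levels of shadowing: global 46, outer 86, mid 136.
Step 2: inner() finds acc = 136 in enclosing mid() scope.
Step 3: result = 136

The answer is 136.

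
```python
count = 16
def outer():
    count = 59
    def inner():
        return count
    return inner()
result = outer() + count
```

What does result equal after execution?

Step 1: Global count = 16. outer() shadows with count = 59.
Step 2: inner() returns enclosing count = 59. outer() = 59.
Step 3: result = 59 + global count (16) = 75

The answer is 75.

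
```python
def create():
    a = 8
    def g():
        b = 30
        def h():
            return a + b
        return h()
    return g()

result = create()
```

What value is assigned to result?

Step 1: create() defines a = 8. g() defines b = 30.
Step 2: h() accesses both from enclosing scopes: a = 8, b = 30.
Step 3: result = 8 + 30 = 38

The answer is 38.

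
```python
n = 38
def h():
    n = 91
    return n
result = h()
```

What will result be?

Step 1: Global n = 38.
Step 2: h() creates local n = 91, shadowing the global.
Step 3: Returns local n = 91. result = 91

The answer is 91.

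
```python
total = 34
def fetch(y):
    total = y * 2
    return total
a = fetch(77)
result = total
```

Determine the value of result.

Step 1: Global total = 34.
Step 2: fetch(77) creates local total = 77 * 2 = 154.
Step 3: Global total unchanged because no global keyword. result = 34

The answer is 34.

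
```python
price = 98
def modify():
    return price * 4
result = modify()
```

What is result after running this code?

Step 1: price = 98 is defined globally.
Step 2: modify() looks up price from global scope = 98, then computes 98 * 4 = 392.
Step 3: result = 392

The answer is 392.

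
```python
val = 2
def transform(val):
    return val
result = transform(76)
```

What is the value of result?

Step 1: Global val = 2.
Step 2: transform(76) takes parameter val = 76, which shadows the global.
Step 3: result = 76

The answer is 76.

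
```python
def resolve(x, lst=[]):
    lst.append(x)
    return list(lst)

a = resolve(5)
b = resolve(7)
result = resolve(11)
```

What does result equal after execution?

Step 1: Default list is shared. list() creates copies for return values.
Step 2: Internal list grows: [5] -> [5, 7] -> [5, 7, 11].
Step 3: result = [5, 7, 11]

The answer is [5, 7, 11].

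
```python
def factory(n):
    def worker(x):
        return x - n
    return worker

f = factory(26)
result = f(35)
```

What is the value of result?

Step 1: factory(26) creates a closure capturing n = 26.
Step 2: f(35) computes 35 - 26 = 9.
Step 3: result = 9

The answer is 9.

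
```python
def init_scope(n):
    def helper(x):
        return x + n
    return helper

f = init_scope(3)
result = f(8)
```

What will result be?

Step 1: init_scope(3) creates a closure that captures n = 3.
Step 2: f(8) calls the closure with x = 8, returning 8 + 3 = 11.
Step 3: result = 11

The answer is 11.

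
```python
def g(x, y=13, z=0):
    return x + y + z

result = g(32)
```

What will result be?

Step 1: g(32) uses defaults y = 13, z = 0.
Step 2: Returns 32 + 13 + 0 = 45.
Step 3: result = 45

The answer is 45.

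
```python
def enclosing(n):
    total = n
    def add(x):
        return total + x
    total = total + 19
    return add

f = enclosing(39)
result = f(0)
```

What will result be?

Step 1: enclosing(39) sets total = 39, then total = 39 + 19 = 58.
Step 2: Closures capture by reference, so add sees total = 58.
Step 3: f(0) returns 58 + 0 = 58

The answer is 58.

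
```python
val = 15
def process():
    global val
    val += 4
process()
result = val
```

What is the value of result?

Step 1: val = 15 globally.
Step 2: process() modifies global val: val += 4 = 19.
Step 3: result = 19

The answer is 19.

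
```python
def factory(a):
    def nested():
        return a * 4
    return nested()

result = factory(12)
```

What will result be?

Step 1: factory(12) binds parameter a = 12.
Step 2: nested() accesses a = 12 from enclosing scope.
Step 3: result = 12 * 4 = 48

The answer is 48.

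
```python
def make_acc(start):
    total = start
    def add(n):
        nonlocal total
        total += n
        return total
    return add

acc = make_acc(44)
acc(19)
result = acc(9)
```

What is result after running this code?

Step 1: make_acc(44) creates closure with total = 44.
Step 2: First acc(19): total = 44 + 19 = 63.
Step 3: Second acc(9): total = 63 + 9 = 72. result = 72

The answer is 72.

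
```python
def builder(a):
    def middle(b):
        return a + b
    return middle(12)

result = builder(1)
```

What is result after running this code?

Step 1: builder(1) passes a = 1.
Step 2: middle(12) has b = 12, reads a = 1 from enclosing.
Step 3: result = 1 + 12 = 13

The answer is 13.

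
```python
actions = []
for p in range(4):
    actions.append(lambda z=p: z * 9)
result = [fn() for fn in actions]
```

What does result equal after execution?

Step 1: Default arg z=p captures p at each iteration.
Step 2: actions[k] has z defaulting to k, returns k * 9.
Step 3: result = [0, 9, 18, 27]

The answer is [0, 9, 18, 27].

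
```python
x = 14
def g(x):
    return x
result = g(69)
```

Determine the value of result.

Step 1: Global x = 14.
Step 2: g(69) takes parameter x = 69, which shadows the global.
Step 3: result = 69

The answer is 69.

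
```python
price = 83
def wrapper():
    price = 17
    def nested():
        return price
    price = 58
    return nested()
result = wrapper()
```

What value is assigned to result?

Step 1: wrapper() sets price = 17, then later price = 58.
Step 2: nested() is called after price is reassigned to 58. Closures capture variables by reference, not by value.
Step 3: result = 58

The answer is 58.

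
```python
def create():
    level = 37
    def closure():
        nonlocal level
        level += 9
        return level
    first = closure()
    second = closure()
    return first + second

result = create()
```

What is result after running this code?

Step 1: level starts at 37.
Step 2: First call: level = 37 + 9 = 46, returns 46.
Step 3: Second call: level = 46 + 9 = 55, returns 55.
Step 4: result = 46 + 55 = 101

The answer is 101.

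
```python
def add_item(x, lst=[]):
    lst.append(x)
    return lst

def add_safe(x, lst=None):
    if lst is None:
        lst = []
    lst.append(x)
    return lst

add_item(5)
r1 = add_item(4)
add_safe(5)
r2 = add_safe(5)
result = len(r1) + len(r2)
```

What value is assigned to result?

Step 1: add_item shares mutable default: after 2 calls, lst = [5, 4], len = 2.
Step 2: add_safe creates fresh list each time: r2 = [5], len = 1.
Step 3: result = 2 + 1 = 3

The answer is 3.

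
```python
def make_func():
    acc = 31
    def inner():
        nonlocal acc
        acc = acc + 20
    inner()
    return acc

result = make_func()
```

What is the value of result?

Step 1: make_func() sets acc = 31.
Step 2: inner() uses nonlocal to modify acc in make_func's scope: acc = 31 + 20 = 51.
Step 3: make_func() returns the modified acc = 51

The answer is 51.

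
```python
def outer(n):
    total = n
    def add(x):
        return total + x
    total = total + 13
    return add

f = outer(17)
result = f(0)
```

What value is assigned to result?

Step 1: outer(17) sets total = 17, then total = 17 + 13 = 30.
Step 2: Closures capture by reference, so add sees total = 30.
Step 3: f(0) returns 30 + 0 = 30

The answer is 30.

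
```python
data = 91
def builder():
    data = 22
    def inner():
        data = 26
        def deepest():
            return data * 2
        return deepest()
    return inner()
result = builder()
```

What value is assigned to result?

Step 1: deepest() looks up data through LEGB: not local, finds data = 26 in enclosing inner().
Step 2: Returns 26 * 2 = 52.
Step 3: result = 52

The answer is 52.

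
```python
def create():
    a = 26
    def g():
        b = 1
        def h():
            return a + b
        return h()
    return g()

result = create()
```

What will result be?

Step 1: create() defines a = 26. g() defines b = 1.
Step 2: h() accesses both from enclosing scopes: a = 26, b = 1.
Step 3: result = 26 + 1 = 27

The answer is 27.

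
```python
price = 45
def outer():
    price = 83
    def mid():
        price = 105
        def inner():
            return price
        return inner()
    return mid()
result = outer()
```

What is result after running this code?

Step 1: Three levels of shadowing: global 45, outer 83, mid 105.
Step 2: inner() finds price = 105 in enclosing mid() scope.
Step 3: result = 105

The answer is 105.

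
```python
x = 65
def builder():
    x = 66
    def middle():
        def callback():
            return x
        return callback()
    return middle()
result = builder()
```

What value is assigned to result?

Step 1: builder() defines x = 66. middle() and callback() have no local x.
Step 2: callback() checks local (none), enclosing middle() (none), enclosing builder() and finds x = 66.
Step 3: result = 66

The answer is 66.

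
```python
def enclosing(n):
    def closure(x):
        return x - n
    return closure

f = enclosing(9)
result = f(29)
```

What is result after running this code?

Step 1: enclosing(9) creates a closure capturing n = 9.
Step 2: f(29) computes 29 - 9 = 20.
Step 3: result = 20

The answer is 20.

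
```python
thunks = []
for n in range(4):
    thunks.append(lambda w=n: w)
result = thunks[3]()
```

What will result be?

Step 1: Default argument w=n captures n's value at each iteration.
Step 2: thunks[3] captured w = 3 when n was 3.
Step 3: result = 3

The answer is 3.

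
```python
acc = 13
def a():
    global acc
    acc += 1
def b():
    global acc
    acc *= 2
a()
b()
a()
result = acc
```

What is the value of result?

Step 1: acc = 13.
Step 2: a(): acc = 13 + 1 = 14.
Step 3: b(): acc = 14 * 2 = 28.
Step 4: a(): acc = 28 + 1 = 29

The answer is 29.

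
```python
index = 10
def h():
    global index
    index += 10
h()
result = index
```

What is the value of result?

Step 1: index = 10 globally.
Step 2: h() modifies global index: index += 10 = 20.
Step 3: result = 20

The answer is 20.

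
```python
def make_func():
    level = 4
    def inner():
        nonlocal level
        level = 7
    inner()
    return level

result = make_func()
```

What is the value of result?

Step 1: make_func() sets level = 4.
Step 2: inner() uses nonlocal to reassign level = 7.
Step 3: result = 7

The answer is 7.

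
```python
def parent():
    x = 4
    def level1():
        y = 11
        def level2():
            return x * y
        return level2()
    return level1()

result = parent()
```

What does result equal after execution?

Step 1: x = 4 in parent. y = 11 in level1.
Step 2: level2() reads x = 4 and y = 11 from enclosing scopes.
Step 3: result = 4 * 11 = 44

The answer is 44.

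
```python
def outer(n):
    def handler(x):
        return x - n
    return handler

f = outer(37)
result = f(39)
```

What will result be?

Step 1: outer(37) creates a closure capturing n = 37.
Step 2: f(39) computes 39 - 37 = 2.
Step 3: result = 2

The answer is 2.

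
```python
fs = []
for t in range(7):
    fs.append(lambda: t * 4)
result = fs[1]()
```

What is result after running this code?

Step 1: All lambdas reference the same variable t (late binding).
Step 2: After the loop, t = 6. Every lambda returns t * 4.
Step 3: fs[1]() = 6 * 4 = 24

The answer is 24.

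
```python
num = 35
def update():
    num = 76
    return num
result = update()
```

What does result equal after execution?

Step 1: Global num = 35.
Step 2: update() creates local num = 76, shadowing the global.
Step 3: Returns local num = 76. result = 76

The answer is 76.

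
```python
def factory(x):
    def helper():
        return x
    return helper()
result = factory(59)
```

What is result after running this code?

Step 1: factory(59) binds parameter x = 59.
Step 2: helper() looks up x in enclosing scope and finds the parameter x = 59.
Step 3: result = 59

The answer is 59.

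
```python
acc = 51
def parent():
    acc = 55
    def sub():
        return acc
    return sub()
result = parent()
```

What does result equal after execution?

Step 1: acc = 51 globally, but parent() defines acc = 55 locally.
Step 2: sub() looks up acc. Not in local scope, so checks enclosing scope (parent) and finds acc = 55.
Step 3: result = 55

The answer is 55.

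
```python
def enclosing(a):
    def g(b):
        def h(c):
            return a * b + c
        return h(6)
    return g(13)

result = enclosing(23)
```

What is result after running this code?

Step 1: a = 23, b = 13, c = 6.
Step 2: h() computes a * b + c = 23 * 13 + 6 = 305.
Step 3: result = 305

The answer is 305.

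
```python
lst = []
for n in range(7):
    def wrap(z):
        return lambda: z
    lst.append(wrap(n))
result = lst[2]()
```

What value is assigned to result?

Step 1: wrap(n) creates a new scope capturing z = n at call time.
Step 2: lst[2] = wrap(2), so its lambda captures z = 2.
Step 3: result = 2 (closure factory fixes late binding)

The answer is 2.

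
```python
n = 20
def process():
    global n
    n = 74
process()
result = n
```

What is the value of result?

Step 1: n = 20 globally.
Step 2: process() declares global n and sets it to 74.
Step 3: After process(), global n = 74. result = 74

The answer is 74.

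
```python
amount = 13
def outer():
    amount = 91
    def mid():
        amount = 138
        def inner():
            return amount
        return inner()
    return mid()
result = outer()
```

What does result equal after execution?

Step 1: Three levels of shadowing: global 13, outer 91, mid 138.
Step 2: inner() finds amount = 138 in enclosing mid() scope.
Step 3: result = 138

The answer is 138.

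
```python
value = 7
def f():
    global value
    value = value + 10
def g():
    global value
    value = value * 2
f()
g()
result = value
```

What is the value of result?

Step 1: value = 7.
Step 2: f() adds 10: value = 7 + 10 = 17.
Step 3: g() doubles: value = 17 * 2 = 34.
Step 4: result = 34

The answer is 34.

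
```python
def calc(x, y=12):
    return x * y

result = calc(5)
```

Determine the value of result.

Step 1: calc(5) uses default y = 12.
Step 2: Returns 5 * 12 = 60.
Step 3: result = 60

The answer is 60.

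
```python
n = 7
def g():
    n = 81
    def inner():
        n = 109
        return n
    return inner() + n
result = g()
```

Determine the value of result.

Step 1: g() has local n = 81. inner() has local n = 109.
Step 2: inner() returns its local n = 109.
Step 3: g() returns 109 + its own n (81) = 190

The answer is 190.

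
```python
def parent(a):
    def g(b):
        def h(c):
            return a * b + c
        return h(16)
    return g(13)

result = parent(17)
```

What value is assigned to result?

Step 1: a = 17, b = 13, c = 16.
Step 2: h() computes a * b + c = 17 * 13 + 16 = 237.
Step 3: result = 237

The answer is 237.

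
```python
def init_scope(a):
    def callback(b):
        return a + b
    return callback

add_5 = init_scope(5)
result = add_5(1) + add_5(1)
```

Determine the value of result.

Step 1: add_5 captures a = 5.
Step 2: add_5(1) = 5 + 1 = 6, called twice.
Step 3: result = 6 + 6 = 12

The answer is 12.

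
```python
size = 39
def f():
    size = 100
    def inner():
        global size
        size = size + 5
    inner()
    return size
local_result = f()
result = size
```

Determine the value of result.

Step 1: Global size = 39. f() creates local size = 100.
Step 2: inner() declares global size and adds 5: global size = 39 + 5 = 44.
Step 3: f() returns its local size = 100 (unaffected by inner).
Step 4: result = global size = 44

The answer is 44.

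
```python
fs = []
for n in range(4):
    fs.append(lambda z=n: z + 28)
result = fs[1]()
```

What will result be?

Step 1: Default argument z=n captures n's value at definition time.
Step 2: fs[1] was defined when n = 1, so z defaults to 1.
Step 3: result = 1 + 28 = 29 (default arg fixes the late binding issue)

The answer is 29.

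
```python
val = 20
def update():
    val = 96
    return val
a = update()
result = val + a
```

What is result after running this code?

Step 1: Global val = 20. update() returns local val = 96.
Step 2: a = 96. Global val still = 20.
Step 3: result = 20 + 96 = 116

The answer is 116.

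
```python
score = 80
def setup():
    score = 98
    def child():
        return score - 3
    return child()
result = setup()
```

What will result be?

Step 1: setup() shadows global score with score = 98.
Step 2: child() finds score = 98 in enclosing scope, computes 98 - 3 = 95.
Step 3: result = 95

The answer is 95.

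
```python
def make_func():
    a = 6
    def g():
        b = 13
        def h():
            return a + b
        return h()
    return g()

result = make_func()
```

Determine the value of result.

Step 1: make_func() defines a = 6. g() defines b = 13.
Step 2: h() accesses both from enclosing scopes: a = 6, b = 13.
Step 3: result = 6 + 13 = 19

The answer is 19.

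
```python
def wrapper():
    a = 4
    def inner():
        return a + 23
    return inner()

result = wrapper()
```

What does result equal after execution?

Step 1: wrapper() defines a = 4.
Step 2: inner() reads a = 4 from enclosing scope, returns 4 + 23 = 27.
Step 3: result = 27

The answer is 27.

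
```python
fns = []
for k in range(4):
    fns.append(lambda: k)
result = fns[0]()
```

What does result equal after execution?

Step 1: The loop creates 4 lambdas, all referencing the same variable k.
Step 2: After the loop, k = 3 (final value).
Step 3: fns[0]() looks up k at call time and finds 3. This is the late binding gotcha. result = 3

The answer is 3.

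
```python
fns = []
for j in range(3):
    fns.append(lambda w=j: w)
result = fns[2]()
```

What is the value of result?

Step 1: Default argument w=j captures j's value at each iteration.
Step 2: fns[2] captured w = 2 when j was 2.
Step 3: result = 2

The answer is 2.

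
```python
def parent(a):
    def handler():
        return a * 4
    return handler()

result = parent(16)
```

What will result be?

Step 1: parent(16) binds parameter a = 16.
Step 2: handler() accesses a = 16 from enclosing scope.
Step 3: result = 16 * 4 = 64

The answer is 64.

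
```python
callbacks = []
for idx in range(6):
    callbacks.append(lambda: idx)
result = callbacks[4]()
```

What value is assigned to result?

Step 1: The loop creates 6 lambdas, all referencing the same variable idx.
Step 2: After the loop, idx = 5 (final value).
Step 3: callbacks[4]() looks up idx at call time and finds 5. This is the late binding gotcha. result = 5

The answer is 5.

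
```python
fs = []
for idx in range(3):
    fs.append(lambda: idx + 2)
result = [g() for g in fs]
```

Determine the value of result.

Step 1: All lambdas capture idx by reference. After the loop, idx = 2.
Step 2: Each call returns 2 + 2 = 4.
Step 3: result = [4, 4, 4]

The answer is [4, 4, 4].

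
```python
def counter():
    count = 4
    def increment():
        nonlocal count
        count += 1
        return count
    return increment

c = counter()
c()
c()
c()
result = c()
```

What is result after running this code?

Step 1: counter() creates closure with count = 4.
Step 2: Each c() call increments count via nonlocal. After 4 calls: 4 + 4 = 8.
Step 3: result = 8

The answer is 8.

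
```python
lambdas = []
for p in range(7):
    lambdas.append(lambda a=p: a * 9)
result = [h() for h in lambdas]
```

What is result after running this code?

Step 1: Default arg a=p captures p at each iteration.
Step 2: lambdas[k] has a defaulting to k, returns k * 9.
Step 3: result = [0, 9, 18, 27, 36, 45, 54]

The answer is [0, 9, 18, 27, 36, 45, 54].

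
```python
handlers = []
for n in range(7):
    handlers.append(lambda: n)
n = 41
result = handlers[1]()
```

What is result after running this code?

Step 1: Lambdas capture the variable n by reference, not by value.
Step 2: After the loop, n is reassigned to 41.
Step 3: handlers[1]() looks up the current n = 41. result = 41

The answer is 41.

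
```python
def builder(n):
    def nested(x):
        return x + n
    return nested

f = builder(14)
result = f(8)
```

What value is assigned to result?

Step 1: builder(14) creates a closure that captures n = 14.
Step 2: f(8) calls the closure with x = 8, returning 8 + 14 = 22.
Step 3: result = 22

The answer is 22.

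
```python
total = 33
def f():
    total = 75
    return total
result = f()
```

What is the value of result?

Step 1: Global total = 33.
Step 2: f() creates local total = 75, shadowing the global.
Step 3: Returns local total = 75. result = 75

The answer is 75.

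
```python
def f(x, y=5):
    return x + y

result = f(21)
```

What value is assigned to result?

Step 1: f(21) uses default y = 5.
Step 2: Returns 21 + 5 = 26.
Step 3: result = 26

The answer is 26.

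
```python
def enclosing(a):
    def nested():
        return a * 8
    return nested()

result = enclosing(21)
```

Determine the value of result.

Step 1: enclosing(21) binds parameter a = 21.
Step 2: nested() accesses a = 21 from enclosing scope.
Step 3: result = 21 * 8 = 168

The answer is 168.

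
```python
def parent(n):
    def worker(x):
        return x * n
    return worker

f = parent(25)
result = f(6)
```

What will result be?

Step 1: parent(25) creates a closure capturing n = 25.
Step 2: f(6) computes 6 * 25 = 150.
Step 3: result = 150

The answer is 150.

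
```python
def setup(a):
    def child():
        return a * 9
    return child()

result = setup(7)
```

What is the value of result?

Step 1: setup(7) binds parameter a = 7.
Step 2: child() accesses a = 7 from enclosing scope.
Step 3: result = 7 * 9 = 63

The answer is 63.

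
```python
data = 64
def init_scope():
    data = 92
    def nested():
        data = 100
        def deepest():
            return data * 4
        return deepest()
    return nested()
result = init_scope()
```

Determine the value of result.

Step 1: deepest() looks up data through LEGB: not local, finds data = 100 in enclosing nested().
Step 2: Returns 100 * 4 = 400.
Step 3: result = 400

The answer is 400.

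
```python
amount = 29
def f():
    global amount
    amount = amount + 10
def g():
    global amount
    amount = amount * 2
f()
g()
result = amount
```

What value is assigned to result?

Step 1: amount = 29.
Step 2: f() adds 10: amount = 29 + 10 = 39.
Step 3: g() doubles: amount = 39 * 2 = 78.
Step 4: result = 78

The answer is 78.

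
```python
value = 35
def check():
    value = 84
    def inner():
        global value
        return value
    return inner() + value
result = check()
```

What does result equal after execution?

Step 1: Global value = 35. check() shadows with local value = 84.
Step 2: inner() uses global keyword, so inner() returns global value = 35.
Step 3: check() returns 35 + 84 = 119

The answer is 119.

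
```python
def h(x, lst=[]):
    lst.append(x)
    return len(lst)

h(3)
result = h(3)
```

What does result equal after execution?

Step 1: Mutable default list persists between calls.
Step 2: First call: lst = [3], len = 1. Second call: lst = [3, 3], len = 2.
Step 3: result = 2

The answer is 2.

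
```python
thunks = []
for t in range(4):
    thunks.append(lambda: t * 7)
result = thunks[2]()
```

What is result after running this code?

Step 1: All lambdas reference the same variable t (late binding).
Step 2: After the loop, t = 3. Every lambda returns t * 7.
Step 3: thunks[2]() = 3 * 7 = 21

The answer is 21.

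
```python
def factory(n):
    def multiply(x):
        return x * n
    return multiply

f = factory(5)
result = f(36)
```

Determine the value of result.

Step 1: factory(5) returns multiply closure with n = 5.
Step 2: f(36) computes 36 * 5 = 180.
Step 3: result = 180

The answer is 180.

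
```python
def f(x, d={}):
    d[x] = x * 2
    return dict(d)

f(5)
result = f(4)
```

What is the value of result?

Step 1: Mutable default dict is shared across calls.
Step 2: First call adds 5: 10. Second call adds 4: 8.
Step 3: result = {5: 10, 4: 8}

The answer is {5: 10, 4: 8}.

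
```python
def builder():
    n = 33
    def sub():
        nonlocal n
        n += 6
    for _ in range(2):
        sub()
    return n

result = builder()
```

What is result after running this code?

Step 1: n = 33.
Step 2: sub() is called 2 times in a loop, each adding 6 via nonlocal.
Step 3: n = 33 + 6 * 2 = 45

The answer is 45.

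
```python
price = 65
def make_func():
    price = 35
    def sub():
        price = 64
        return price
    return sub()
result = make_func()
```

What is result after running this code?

Step 1: Three scopes define price: global (65), make_func (35), sub (64).
Step 2: sub() has its own local price = 64, which shadows both enclosing and global.
Step 3: result = 64 (local wins in LEGB)

The answer is 64.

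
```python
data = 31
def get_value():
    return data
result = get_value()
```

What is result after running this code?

Step 1: data = 31 is defined in the global scope.
Step 2: get_value() looks up data. No local data exists, so Python checks the global scope via LEGB rule and finds data = 31.
Step 3: result = 31

The answer is 31.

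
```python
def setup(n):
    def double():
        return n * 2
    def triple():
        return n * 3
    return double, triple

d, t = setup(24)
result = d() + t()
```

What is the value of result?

Step 1: Both closures capture the same n = 24.
Step 2: d() = 24 * 2 = 48, t() = 24 * 3 = 72.
Step 3: result = 48 + 72 = 120

The answer is 120.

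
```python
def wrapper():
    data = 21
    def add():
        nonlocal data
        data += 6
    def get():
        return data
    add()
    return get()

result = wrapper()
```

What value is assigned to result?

Step 1: data = 21. add() modifies it via nonlocal, get() reads it.
Step 2: add() makes data = 21 + 6 = 27.
Step 3: get() returns 27. result = 27

The answer is 27.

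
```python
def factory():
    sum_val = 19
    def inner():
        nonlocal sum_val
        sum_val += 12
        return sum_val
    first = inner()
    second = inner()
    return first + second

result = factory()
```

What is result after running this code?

Step 1: sum_val starts at 19.
Step 2: First call: sum_val = 19 + 12 = 31, returns 31.
Step 3: Second call: sum_val = 31 + 12 = 43, returns 43.
Step 4: result = 31 + 43 = 74

The answer is 74.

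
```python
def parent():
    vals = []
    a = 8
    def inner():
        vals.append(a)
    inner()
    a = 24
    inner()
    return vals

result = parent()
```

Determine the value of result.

Step 1: a = 8. inner() appends current a to vals.
Step 2: First inner(): appends 8. Then a = 24.
Step 3: Second inner(): appends 24 (closure sees updated a). result = [8, 24]

The answer is [8, 24].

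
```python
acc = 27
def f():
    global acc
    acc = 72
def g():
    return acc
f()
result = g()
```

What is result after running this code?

Step 1: acc = 27.
Step 2: f() sets global acc = 72.
Step 3: g() reads global acc = 72. result = 72

The answer is 72.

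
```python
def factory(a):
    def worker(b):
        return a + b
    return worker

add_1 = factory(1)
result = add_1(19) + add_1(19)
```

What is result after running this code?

Step 1: add_1 captures a = 1.
Step 2: add_1(19) = 1 + 19 = 20, called twice.
Step 3: result = 20 + 20 = 40

The answer is 40.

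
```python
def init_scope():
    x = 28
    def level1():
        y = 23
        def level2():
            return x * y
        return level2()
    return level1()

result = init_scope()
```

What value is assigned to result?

Step 1: x = 28 in init_scope. y = 23 in level1.
Step 2: level2() reads x = 28 and y = 23 from enclosing scopes.
Step 3: result = 28 * 23 = 644

The answer is 644.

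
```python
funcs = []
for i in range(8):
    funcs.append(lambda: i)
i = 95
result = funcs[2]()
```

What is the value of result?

Step 1: Lambdas capture the variable i by reference, not by value.
Step 2: After the loop, i is reassigned to 95.
Step 3: funcs[2]() looks up the current i = 95. result = 95

The answer is 95.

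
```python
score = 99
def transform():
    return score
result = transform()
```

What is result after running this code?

Step 1: score = 99 is defined in the global scope.
Step 2: transform() looks up score. No local score exists, so Python checks the global scope via LEGB rule and finds score = 99.
Step 3: result = 99

The answer is 99.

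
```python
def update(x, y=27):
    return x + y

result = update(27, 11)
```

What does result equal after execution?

Step 1: update(27, 11) overrides default y with 11.
Step 2: Returns 27 + 11 = 38.
Step 3: result = 38

The answer is 38.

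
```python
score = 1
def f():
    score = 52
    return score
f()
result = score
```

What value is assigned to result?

Step 1: Global score = 1.
Step 2: f() creates local score = 52 (shadow, not modification).
Step 3: After f() returns, global score is unchanged. result = 1

The answer is 1.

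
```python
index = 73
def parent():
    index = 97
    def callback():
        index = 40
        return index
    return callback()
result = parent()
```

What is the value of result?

Step 1: Three scopes define index: global (73), parent (97), callback (40).
Step 2: callback() has its own local index = 40, which shadows both enclosing and global.
Step 3: result = 40 (local wins in LEGB)

The answer is 40.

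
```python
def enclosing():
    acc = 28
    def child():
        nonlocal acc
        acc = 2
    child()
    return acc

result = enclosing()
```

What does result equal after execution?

Step 1: enclosing() sets acc = 28.
Step 2: child() uses nonlocal to reassign acc = 2.
Step 3: result = 2

The answer is 2.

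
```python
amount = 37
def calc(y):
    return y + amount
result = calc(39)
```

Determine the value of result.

Step 1: amount = 37 is defined globally.
Step 2: calc(39) uses parameter y = 39 and looks up amount from global scope = 37.
Step 3: result = 39 + 37 = 76

The answer is 76.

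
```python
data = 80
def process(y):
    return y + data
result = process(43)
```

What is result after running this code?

Step 1: data = 80 is defined globally.
Step 2: process(43) uses parameter y = 43 and looks up data from global scope = 80.
Step 3: result = 43 + 80 = 123

The answer is 123.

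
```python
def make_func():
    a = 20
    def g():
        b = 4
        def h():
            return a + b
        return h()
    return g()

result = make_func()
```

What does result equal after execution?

Step 1: make_func() defines a = 20. g() defines b = 4.
Step 2: h() accesses both from enclosing scopes: a = 20, b = 4.
Step 3: result = 20 + 4 = 24

The answer is 24.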